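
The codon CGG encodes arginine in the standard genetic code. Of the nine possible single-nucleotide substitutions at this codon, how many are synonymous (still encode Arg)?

4

Position 1: AGG → 1 synonymous.
Position 2: none → 0 synonymous.
Position 3: CGU, CGC, CGA → 3 synonymous.
Total: 1 + 0 + 3 = 4.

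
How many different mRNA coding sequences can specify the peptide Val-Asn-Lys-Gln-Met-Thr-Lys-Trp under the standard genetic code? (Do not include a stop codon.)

Val: 4 codons.
Asn: 2 codons.
Lys: 2 codons.
Gln: 2 codons.
Met: 1 codon.
Thr: 4 codons.
Lys: 2 codons.
Trp: 1 codon.
4 × 2 × 2 × 2 × 1 × 4 × 2 × 1 = 256.

256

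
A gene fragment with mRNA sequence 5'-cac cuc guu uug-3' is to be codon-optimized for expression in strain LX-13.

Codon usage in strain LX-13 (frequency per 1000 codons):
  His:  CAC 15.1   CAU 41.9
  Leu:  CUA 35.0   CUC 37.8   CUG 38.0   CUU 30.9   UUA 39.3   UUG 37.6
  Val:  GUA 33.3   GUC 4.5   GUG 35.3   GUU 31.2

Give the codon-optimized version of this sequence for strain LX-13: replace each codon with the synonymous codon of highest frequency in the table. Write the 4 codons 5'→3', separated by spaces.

Codon 1 (His): best is CAU at 41.9.
Codon 2 (Leu): best is UUA at 39.3.
Codon 3 (Val): best is GUG at 35.3.
Codon 4 (Leu): best is UUA at 39.3.

CAU UUA GUG UUA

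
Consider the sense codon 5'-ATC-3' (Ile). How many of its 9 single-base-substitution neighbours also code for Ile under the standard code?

2

Position 1: none → 0 synonymous.
Position 2: none → 0 synonymous.
Position 3: ATT, ATA → 2 synonymous.
Total: 0 + 0 + 2 = 2.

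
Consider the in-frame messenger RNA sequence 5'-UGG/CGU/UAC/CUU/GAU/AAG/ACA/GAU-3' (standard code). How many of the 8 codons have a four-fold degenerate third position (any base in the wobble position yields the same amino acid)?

Codon 1 UGG (Trp): third position 1-fold.
Codon 2 CGU (Arg): third position 4-fold.
Codon 3 UAC (Tyr): third position 2-fold.
Codon 4 CUU (Leu): third position 4-fold.
Codon 5 GAU (Asp): third position 2-fold.
Codon 6 AAG (Lys): third position 2-fold.
Codon 7 ACA (Thr): third position 4-fold.
Codon 8 GAU (Asp): third position 2-fold.
Four-fold degenerate third positions: 3.

3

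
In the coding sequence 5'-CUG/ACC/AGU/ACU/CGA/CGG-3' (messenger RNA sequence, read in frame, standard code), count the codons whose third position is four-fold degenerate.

5

Codon 1 CUG (Leu): third position 4-fold.
Codon 2 ACC (Thr): third position 4-fold.
Codon 3 AGU (Ser): third position 2-fold.
Codon 4 ACU (Thr): third position 4-fold.
Codon 5 CGA (Arg): third position 4-fold.
Codon 6 CGG (Arg): third position 4-fold.
Four-fold degenerate third positions: 5.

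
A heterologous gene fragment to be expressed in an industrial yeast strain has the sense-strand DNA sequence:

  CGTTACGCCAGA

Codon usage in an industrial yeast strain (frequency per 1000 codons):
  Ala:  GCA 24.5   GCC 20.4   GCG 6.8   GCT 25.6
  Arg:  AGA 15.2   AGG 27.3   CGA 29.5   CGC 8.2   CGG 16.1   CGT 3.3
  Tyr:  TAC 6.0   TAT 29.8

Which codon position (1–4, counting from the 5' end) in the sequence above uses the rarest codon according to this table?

1

Codon 1 CGT (Arg): 3.3 per 1000.
Codon 2 TAC (Tyr): 6.0 per 1000.
Codon 3 GCC (Ala): 20.4 per 1000.
Codon 4 AGA (Arg): 15.2 per 1000.
Lowest frequency is 3.3 at codon 1.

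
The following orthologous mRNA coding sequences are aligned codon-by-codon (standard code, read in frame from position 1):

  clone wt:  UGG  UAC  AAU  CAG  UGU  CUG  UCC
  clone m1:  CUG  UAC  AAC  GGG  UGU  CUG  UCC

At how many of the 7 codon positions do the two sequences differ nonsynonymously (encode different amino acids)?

Codon 1: UGG Trp / CUG Leu — nonsynonymous.
Codon 2: UAC Tyr / UAC Tyr — identical.
Codon 3: AAU Asn / AAC Asn — synonymous.
Codon 4: CAG Gln / GGG Gly — nonsynonymous.
Codon 5: UGU Cys / UGU Cys — identical.
Codon 6: CUG Leu / CUG Leu — identical.
Codon 7: UCC Ser / UCC Ser — identical.
Nonsynonymous differences: 2.

2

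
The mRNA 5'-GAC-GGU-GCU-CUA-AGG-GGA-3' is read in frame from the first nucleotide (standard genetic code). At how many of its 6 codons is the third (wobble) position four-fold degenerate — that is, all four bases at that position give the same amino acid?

Codon 1 GAC (Asp): third position 2-fold.
Codon 2 GGU (Gly): third position 4-fold.
Codon 3 GCU (Ala): third position 4-fold.
Codon 4 CUA (Leu): third position 4-fold.
Codon 5 AGG (Arg): third position 2-fold.
Codon 6 GGA (Gly): third position 4-fold.
Four-fold degenerate third positions: 4.

4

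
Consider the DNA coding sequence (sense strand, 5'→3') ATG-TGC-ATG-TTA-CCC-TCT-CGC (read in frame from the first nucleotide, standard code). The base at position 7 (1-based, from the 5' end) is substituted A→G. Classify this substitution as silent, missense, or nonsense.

Position 7 falls in codon 3: ATG → Met.
After the substitution the codon is GTG → Val.
Met ≠ Val, so this is a missense mutation.

missense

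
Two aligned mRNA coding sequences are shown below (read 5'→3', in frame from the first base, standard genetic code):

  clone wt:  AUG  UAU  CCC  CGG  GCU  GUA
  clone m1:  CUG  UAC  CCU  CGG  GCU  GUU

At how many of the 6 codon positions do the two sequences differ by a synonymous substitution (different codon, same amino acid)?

Codon 1: AUG Met / CUG Leu — nonsynonymous.
Codon 2: UAU Tyr / UAC Tyr — synonymous.
Codon 3: CCC Pro / CCU Pro — synonymous.
Codon 4: CGG Arg / CGG Arg — identical.
Codon 5: GCU Ala / GCU Ala — identical.
Codon 6: GUA Val / GUU Val — synonymous.
Synonymous differences: 3.

3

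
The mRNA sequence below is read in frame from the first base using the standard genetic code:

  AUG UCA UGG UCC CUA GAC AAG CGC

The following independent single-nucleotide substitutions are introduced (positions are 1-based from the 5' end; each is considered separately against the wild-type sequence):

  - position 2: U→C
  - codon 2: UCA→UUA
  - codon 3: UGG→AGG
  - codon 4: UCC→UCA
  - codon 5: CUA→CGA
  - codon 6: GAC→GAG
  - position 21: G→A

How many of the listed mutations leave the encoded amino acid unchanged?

Codon 1: AUG (Met) → ACG (Thr) — missense.
Codon 2: UCA (Ser) → UUA (Leu) — missense.
Codon 3: UGG (Trp) → AGG (Arg) — missense.
Codon 4: UCC (Ser) → UCA (Ser) — synonymous.
Codon 5: CUA (Leu) → CGA (Arg) — missense.
Codon 6: GAC (Asp) → GAG (Glu) — missense.
Codon 7: AAG (Lys) → AAA (Lys) — synonymous.
Synonymous: 2 of 7.

2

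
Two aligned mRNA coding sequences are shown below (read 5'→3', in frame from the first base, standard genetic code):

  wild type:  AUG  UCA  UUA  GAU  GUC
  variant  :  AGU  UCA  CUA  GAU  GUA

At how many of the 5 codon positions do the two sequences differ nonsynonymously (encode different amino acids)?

Codon 1: AUG Met / AGU Ser — nonsynonymous.
Codon 2: UCA Ser / UCA Ser — identical.
Codon 3: UUA Leu / CUA Leu — synonymous.
Codon 4: GAU Asp / GAU Asp — identical.
Codon 5: GUC Val / GUA Val — synonymous.
Nonsynonymous differences: 1.

1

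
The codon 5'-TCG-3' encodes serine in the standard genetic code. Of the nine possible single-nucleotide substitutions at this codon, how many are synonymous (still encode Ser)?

Position 1: none → 0 synonymous.
Position 2: none → 0 synonymous.
Position 3: TCT, TCC, TCA → 3 synonymous.
Total: 0 + 0 + 3 = 3.

3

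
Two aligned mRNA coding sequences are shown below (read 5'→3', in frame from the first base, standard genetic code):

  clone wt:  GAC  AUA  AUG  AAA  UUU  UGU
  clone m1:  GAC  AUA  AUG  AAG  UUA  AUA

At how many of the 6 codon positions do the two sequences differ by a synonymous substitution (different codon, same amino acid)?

1

Codon 1: GAC Asp / GAC Asp — identical.
Codon 2: AUA Ile / AUA Ile — identical.
Codon 3: AUG Met / AUG Met — identical.
Codon 4: AAA Lys / AAG Lys — synonymous.
Codon 5: UUU Phe / UUA Leu — nonsynonymous.
Codon 6: UGU Cys / AUA Ile — nonsynonymous.
Synonymous differences: 1.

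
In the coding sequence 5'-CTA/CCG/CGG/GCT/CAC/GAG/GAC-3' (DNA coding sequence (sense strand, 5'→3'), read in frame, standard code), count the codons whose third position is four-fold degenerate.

Codon 1 CTA (Leu): third position 4-fold.
Codon 2 CCG (Pro): third position 4-fold.
Codon 3 CGG (Arg): third position 4-fold.
Codon 4 GCT (Ala): third position 4-fold.
Codon 5 CAC (His): third position 2-fold.
Codon 6 GAG (Glu): third position 2-fold.
Codon 7 GAC (Asp): third position 2-fold.
Four-fold degenerate third positions: 4.

4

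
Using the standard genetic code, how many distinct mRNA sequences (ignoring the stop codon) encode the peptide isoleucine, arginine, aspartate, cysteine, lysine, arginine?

864

Ile: 3 codons.
Arg: 6 codons.
Asp: 2 codons.
Cys: 2 codons.
Lys: 2 codons.
Arg: 6 codons.
3 × 6 × 2 × 2 × 2 × 6 = 864.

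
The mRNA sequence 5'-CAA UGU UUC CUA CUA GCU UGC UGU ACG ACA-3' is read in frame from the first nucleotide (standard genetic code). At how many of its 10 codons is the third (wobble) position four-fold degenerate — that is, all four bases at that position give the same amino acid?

5

Codon 1 CAA (Gln): third position 2-fold.
Codon 2 UGU (Cys): third position 2-fold.
Codon 3 UUC (Phe): third position 2-fold.
Codon 4 CUA (Leu): third position 4-fold.
Codon 5 CUA (Leu): third position 4-fold.
Codon 6 GCU (Ala): third position 4-fold.
Codon 7 UGC (Cys): third position 2-fold.
Codon 8 UGU (Cys): third position 2-fold.
Codon 9 ACG (Thr): third position 4-fold.
Codon 10 ACA (Thr): third position 4-fold.
Four-fold degenerate third positions: 5.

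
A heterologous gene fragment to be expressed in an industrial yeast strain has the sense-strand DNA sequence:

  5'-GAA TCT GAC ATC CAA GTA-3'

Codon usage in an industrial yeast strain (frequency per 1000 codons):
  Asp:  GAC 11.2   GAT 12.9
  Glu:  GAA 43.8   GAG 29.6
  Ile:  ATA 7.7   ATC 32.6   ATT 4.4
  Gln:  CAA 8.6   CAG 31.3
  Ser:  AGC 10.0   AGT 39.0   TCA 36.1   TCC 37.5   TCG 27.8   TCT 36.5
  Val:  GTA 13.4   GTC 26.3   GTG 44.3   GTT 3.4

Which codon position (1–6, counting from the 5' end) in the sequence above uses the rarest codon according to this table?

5

Codon 1 GAA (Glu): 43.8 per 1000.
Codon 2 TCT (Ser): 36.5 per 1000.
Codon 3 GAC (Asp): 11.2 per 1000.
Codon 4 ATC (Ile): 32.6 per 1000.
Codon 5 CAA (Gln): 8.6 per 1000.
Codon 6 GTA (Val): 13.4 per 1000.
Lowest frequency is 8.6 at codon 5.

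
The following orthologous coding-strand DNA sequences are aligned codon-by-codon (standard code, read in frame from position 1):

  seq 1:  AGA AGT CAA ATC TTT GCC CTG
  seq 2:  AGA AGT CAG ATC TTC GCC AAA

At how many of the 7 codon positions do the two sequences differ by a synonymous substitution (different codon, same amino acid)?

2

Codon 1: AGA Arg / AGA Arg — identical.
Codon 2: AGT Ser / AGT Ser — identical.
Codon 3: CAA Gln / CAG Gln — synonymous.
Codon 4: ATC Ile / ATC Ile — identical.
Codon 5: TTT Phe / TTC Phe — synonymous.
Codon 6: GCC Ala / GCC Ala — identical.
Codon 7: CTG Leu / AAA Lys — nonsynonymous.
Synonymous differences: 2.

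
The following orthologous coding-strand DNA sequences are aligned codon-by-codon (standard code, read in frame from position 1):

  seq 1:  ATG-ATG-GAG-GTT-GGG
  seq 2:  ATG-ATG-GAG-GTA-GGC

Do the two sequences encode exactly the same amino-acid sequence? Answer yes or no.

Codon 1: ATG Met / ATG Met — identical.
Codon 2: ATG Met / ATG Met — identical.
Codon 3: GAG Glu / GAG Glu — identical.
Codon 4: GTT Val / GTA Val — synonymous.
Codon 5: GGG Gly / GGC Gly — synonymous.
Nonsynonymous differences: 0 → same protein.

yes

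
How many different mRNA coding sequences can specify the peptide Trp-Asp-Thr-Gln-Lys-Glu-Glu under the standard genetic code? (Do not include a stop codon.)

128

Trp: 1 codon.
Asp: 2 codons.
Thr: 4 codons.
Gln: 2 codons.
Lys: 2 codons.
Glu: 2 codons.
Glu: 2 codons.
1 × 2 × 4 × 2 × 2 × 2 × 2 = 128.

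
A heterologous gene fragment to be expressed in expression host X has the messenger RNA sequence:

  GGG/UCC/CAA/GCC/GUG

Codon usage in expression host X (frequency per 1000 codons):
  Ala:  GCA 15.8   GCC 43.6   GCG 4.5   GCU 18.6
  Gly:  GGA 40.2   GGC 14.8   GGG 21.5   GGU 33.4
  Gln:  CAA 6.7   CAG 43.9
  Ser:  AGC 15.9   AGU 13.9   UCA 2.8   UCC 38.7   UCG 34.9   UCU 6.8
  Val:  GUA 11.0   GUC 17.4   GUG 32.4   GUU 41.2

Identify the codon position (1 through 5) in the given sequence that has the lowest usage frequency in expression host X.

3

Codon 1 GGG (Gly): 21.5 per 1000.
Codon 2 UCC (Ser): 38.7 per 1000.
Codon 3 CAA (Gln): 6.7 per 1000.
Codon 4 GCC (Ala): 43.6 per 1000.
Codon 5 GUG (Val): 32.4 per 1000.
Lowest frequency is 6.7 at codon 3.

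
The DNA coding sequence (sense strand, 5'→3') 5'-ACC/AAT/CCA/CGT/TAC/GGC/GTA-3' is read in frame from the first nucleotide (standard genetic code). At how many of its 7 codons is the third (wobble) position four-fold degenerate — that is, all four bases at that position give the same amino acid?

Codon 1 ACC (Thr): third position 4-fold.
Codon 2 AAT (Asn): third position 2-fold.
Codon 3 CCA (Pro): third position 4-fold.
Codon 4 CGT (Arg): third position 4-fold.
Codon 5 TAC (Tyr): third position 2-fold.
Codon 6 GGC (Gly): third position 4-fold.
Codon 7 GTA (Val): third position 4-fold.
Four-fold degenerate third positions: 5.

5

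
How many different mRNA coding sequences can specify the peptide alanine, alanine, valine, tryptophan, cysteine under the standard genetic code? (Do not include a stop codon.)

128

Ala: 4 codons.
Ala: 4 codons.
Val: 4 codons.
Trp: 1 codon.
Cys: 2 codons.
4 × 4 × 4 × 1 × 2 = 128.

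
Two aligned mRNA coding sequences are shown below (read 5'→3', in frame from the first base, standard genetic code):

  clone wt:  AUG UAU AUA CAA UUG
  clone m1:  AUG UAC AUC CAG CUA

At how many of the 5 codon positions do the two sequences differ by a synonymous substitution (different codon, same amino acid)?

4

Codon 1: AUG Met / AUG Met — identical.
Codon 2: UAU Tyr / UAC Tyr — synonymous.
Codon 3: AUA Ile / AUC Ile — synonymous.
Codon 4: CAA Gln / CAG Gln — synonymous.
Codon 5: UUG Leu / CUA Leu — synonymous.
Synonymous differences: 4.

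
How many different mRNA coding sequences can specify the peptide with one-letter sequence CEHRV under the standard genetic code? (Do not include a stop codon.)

192

Cys: 2 codons.
Glu: 2 codons.
His: 2 codons.
Arg: 6 codons.
Val: 4 codons.
2 × 2 × 2 × 6 × 4 = 192.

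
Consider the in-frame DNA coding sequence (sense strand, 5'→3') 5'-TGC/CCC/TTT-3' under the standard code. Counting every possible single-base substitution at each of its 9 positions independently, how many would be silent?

Codon 1 (TGC, Cys): 1 synonymous substitution.
Codon 2 (CCC, Pro): 3 synonymous substitutions.
Codon 3 (TTT, Phe): 1 synonymous substitution.
Total: 1 + 3 + 1 = 5.

5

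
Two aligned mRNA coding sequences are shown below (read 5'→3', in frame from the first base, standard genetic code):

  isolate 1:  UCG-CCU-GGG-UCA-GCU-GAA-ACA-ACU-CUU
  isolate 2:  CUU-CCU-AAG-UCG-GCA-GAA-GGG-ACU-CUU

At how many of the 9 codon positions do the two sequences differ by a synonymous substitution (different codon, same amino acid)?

2

Codon 1: UCG Ser / CUU Leu — nonsynonymous.
Codon 2: CCU Pro / CCU Pro — identical.
Codon 3: GGG Gly / AAG Lys — nonsynonymous.
Codon 4: UCA Ser / UCG Ser — synonymous.
Codon 5: GCU Ala / GCA Ala — synonymous.
Codon 6: GAA Glu / GAA Glu — identical.
Codon 7: ACA Thr / GGG Gly — nonsynonymous.
Codon 8: ACU Thr / ACU Thr — identical.
Codon 9: CUU Leu / CUU Leu — identical.
Synonymous differences: 2.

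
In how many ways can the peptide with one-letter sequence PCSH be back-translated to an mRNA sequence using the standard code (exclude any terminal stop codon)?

Pro: 4 codons.
Cys: 2 codons.
Ser: 6 codons.
His: 2 codons.
4 × 2 × 6 × 2 = 96.

96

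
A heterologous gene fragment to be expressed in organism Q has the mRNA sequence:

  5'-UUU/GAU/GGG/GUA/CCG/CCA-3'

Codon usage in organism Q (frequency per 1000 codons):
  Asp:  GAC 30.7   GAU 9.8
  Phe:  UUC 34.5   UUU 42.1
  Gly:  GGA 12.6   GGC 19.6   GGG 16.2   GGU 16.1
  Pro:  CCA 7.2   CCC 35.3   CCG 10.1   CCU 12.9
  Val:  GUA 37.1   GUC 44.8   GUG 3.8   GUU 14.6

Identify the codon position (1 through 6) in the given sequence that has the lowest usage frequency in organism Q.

Codon 1 UUU (Phe): 42.1 per 1000.
Codon 2 GAU (Asp): 9.8 per 1000.
Codon 3 GGG (Gly): 16.2 per 1000.
Codon 4 GUA (Val): 37.1 per 1000.
Codon 5 CCG (Pro): 10.1 per 1000.
Codon 6 CCA (Pro): 7.2 per 1000.
Lowest frequency is 7.2 at codon 6.

6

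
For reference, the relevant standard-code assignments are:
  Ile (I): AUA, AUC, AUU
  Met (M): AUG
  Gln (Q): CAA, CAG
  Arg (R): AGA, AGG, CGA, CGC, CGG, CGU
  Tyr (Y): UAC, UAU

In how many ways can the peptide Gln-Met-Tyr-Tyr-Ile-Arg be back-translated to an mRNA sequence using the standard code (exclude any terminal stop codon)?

144

Gln: 2 codons.
Met: 1 codon.
Tyr: 2 codons.
Tyr: 2 codons.
Ile: 3 codons.
Arg: 6 codons.
2 × 1 × 2 × 2 × 3 × 6 = 144.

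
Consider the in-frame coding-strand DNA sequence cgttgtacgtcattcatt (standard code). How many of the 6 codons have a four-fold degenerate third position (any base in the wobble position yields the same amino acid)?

3

Codon 1 CGT (Arg): third position 4-fold.
Codon 2 TGT (Cys): third position 2-fold.
Codon 3 ACG (Thr): third position 4-fold.
Codon 4 TCA (Ser): third position 4-fold.
Codon 5 TTC (Phe): third position 2-fold.
Codon 6 ATT (Ile): third position 3-fold.
Four-fold degenerate third positions: 3.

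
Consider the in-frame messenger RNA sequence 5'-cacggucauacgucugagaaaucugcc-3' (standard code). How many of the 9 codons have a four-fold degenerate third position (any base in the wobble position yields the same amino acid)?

Codon 1 CAC (His): third position 2-fold.
Codon 2 GGU (Gly): third position 4-fold.
Codon 3 CAU (His): third position 2-fold.
Codon 4 ACG (Thr): third position 4-fold.
Codon 5 UCU (Ser): third position 4-fold.
Codon 6 GAG (Glu): third position 2-fold.
Codon 7 AAA (Lys): third position 2-fold.
Codon 8 UCU (Ser): third position 4-fold.
Codon 9 GCC (Ala): third position 4-fold.
Four-fold degenerate third positions: 5.

5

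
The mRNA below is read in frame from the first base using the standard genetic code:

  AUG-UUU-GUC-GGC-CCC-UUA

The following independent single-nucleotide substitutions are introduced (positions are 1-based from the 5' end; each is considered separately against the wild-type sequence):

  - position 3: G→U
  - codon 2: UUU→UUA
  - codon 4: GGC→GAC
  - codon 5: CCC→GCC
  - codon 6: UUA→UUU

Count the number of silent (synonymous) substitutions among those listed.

0

Codon 1: AUG (Met) → AUU (Ile) — missense.
Codon 2: UUU (Phe) → UUA (Leu) — missense.
Codon 4: GGC (Gly) → GAC (Asp) — missense.
Codon 5: CCC (Pro) → GCC (Ala) — missense.
Codon 6: UUA (Leu) → UUU (Phe) — missense.
Synonymous: 0 of 5.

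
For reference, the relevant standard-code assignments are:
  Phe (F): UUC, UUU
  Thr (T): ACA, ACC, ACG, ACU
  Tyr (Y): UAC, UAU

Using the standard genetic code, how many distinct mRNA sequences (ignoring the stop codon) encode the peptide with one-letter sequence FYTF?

Phe: 2 codons.
Tyr: 2 codons.
Thr: 4 codons.
Phe: 2 codons.
2 × 2 × 4 × 2 = 32.

32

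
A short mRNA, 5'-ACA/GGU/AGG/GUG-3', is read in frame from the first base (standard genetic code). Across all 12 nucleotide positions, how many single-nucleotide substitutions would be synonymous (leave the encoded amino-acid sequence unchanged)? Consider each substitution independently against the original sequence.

Codon 1 (ACA, Thr): 3 synonymous substitutions.
Codon 2 (GGU, Gly): 3 synonymous substitutions.
Codon 3 (AGG, Arg): 2 synonymous substitutions.
Codon 4 (GUG, Val): 3 synonymous substitutions.
Total: 3 + 3 + 2 + 3 = 11.

11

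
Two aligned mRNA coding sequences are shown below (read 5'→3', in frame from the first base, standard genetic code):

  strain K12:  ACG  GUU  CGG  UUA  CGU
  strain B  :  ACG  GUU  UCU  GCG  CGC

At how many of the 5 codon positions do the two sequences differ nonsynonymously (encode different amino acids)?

2

Codon 1: ACG Thr / ACG Thr — identical.
Codon 2: GUU Val / GUU Val — identical.
Codon 3: CGG Arg / UCU Ser — nonsynonymous.
Codon 4: UUA Leu / GCG Ala — nonsynonymous.
Codon 5: CGU Arg / CGC Arg — synonymous.
Nonsynonymous differences: 2.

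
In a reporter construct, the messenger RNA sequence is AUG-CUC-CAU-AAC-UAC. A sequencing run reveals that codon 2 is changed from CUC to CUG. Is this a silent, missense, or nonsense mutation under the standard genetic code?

Position 6 falls in codon 2: CUC → Leu.
After the substitution the codon is CUG → Leu.
Both encode Leu, so the change is synonymous.

silent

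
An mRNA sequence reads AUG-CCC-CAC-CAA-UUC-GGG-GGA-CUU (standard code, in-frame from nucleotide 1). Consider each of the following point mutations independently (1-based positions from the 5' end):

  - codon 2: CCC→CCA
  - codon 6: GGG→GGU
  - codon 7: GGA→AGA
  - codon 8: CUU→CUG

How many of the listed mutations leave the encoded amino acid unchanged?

3

Codon 2: CCC (Pro) → CCA (Pro) — synonymous.
Codon 6: GGG (Gly) → GGU (Gly) — synonymous.
Codon 7: GGA (Gly) → AGA (Arg) — missense.
Codon 8: CUU (Leu) → CUG (Leu) — synonymous.
Synonymous: 3 of 4.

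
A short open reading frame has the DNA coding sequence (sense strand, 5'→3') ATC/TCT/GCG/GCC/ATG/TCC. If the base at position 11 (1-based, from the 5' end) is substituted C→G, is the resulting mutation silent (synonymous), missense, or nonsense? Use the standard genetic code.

missense

Position 11 falls in codon 4: GCC → Ala.
After the substitution the codon is GGC → Gly.
Ala ≠ Gly, so this is a missense mutation.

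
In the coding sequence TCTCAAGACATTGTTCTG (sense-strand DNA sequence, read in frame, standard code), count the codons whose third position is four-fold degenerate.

Codon 1 TCT (Ser): third position 4-fold.
Codon 2 CAA (Gln): third position 2-fold.
Codon 3 GAC (Asp): third position 2-fold.
Codon 4 ATT (Ile): third position 3-fold.
Codon 5 GTT (Val): third position 4-fold.
Codon 6 CTG (Leu): third position 4-fold.
Four-fold degenerate third positions: 3.

3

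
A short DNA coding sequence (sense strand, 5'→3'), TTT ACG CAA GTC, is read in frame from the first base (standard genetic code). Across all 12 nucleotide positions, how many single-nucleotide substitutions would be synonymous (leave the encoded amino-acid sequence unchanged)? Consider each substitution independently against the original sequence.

Codon 1 (TTT, Phe): 1 synonymous substitution.
Codon 2 (ACG, Thr): 3 synonymous substitutions.
Codon 3 (CAA, Gln): 1 synonymous substitution.
Codon 4 (GTC, Val): 3 synonymous substitutions.
Total: 1 + 3 + 1 + 3 = 8.

8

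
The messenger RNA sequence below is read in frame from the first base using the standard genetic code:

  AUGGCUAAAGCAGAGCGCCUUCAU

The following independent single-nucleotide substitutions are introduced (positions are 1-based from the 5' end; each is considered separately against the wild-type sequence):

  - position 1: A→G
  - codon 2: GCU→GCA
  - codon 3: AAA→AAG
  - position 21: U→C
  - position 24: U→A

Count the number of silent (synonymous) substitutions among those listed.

3

Codon 1: AUG (Met) → GUG (Val) — missense.
Codon 2: GCU (Ala) → GCA (Ala) — synonymous.
Codon 3: AAA (Lys) → AAG (Lys) — synonymous.
Codon 7: CUU (Leu) → CUC (Leu) — synonymous.
Codon 8: CAU (His) → CAA (Gln) — missense.
Synonymous: 3 of 5.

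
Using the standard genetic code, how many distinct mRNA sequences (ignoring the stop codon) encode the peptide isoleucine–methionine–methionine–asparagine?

Ile: 3 codons.
Met: 1 codon.
Met: 1 codon.
Asn: 2 codons.
3 × 1 × 1 × 2 = 6.

6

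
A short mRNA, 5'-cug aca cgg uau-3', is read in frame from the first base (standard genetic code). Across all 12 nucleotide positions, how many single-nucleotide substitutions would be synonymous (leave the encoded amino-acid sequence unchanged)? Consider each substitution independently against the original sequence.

Codon 1 (CUG, Leu): 4 synonymous substitutions.
Codon 2 (ACA, Thr): 3 synonymous substitutions.
Codon 3 (CGG, Arg): 4 synonymous substitutions.
Codon 4 (UAU, Tyr): 1 synonymous substitution.
Total: 4 + 3 + 4 + 1 = 12.

12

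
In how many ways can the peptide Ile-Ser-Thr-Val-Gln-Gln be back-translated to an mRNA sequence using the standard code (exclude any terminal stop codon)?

1152

Ile: 3 codons.
Ser: 6 codons.
Thr: 4 codons.
Val: 4 codons.
Gln: 2 codons.
Gln: 2 codons.
3 × 6 × 4 × 4 × 2 × 2 = 1152.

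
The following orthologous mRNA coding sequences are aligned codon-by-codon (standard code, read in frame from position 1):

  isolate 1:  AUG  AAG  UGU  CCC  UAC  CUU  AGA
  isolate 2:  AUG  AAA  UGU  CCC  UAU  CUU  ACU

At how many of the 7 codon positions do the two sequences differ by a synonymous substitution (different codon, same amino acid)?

2

Codon 1: AUG Met / AUG Met — identical.
Codon 2: AAG Lys / AAA Lys — synonymous.
Codon 3: UGU Cys / UGU Cys — identical.
Codon 4: CCC Pro / CCC Pro — identical.
Codon 5: UAC Tyr / UAU Tyr — synonymous.
Codon 6: CUU Leu / CUU Leu — identical.
Codon 7: AGA Arg / ACU Thr — nonsynonymous.
Synonymous differences: 2.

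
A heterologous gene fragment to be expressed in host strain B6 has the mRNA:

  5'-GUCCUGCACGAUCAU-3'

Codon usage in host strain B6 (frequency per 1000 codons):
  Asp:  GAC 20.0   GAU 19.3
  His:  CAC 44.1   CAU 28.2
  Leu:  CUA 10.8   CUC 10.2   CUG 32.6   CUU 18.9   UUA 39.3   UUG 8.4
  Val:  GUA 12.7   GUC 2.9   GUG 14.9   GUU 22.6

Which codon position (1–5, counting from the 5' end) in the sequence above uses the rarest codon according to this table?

1

Codon 1 GUC (Val): 2.9 per 1000.
Codon 2 CUG (Leu): 32.6 per 1000.
Codon 3 CAC (His): 44.1 per 1000.
Codon 4 GAU (Asp): 19.3 per 1000.
Codon 5 CAU (His): 28.2 per 1000.
Lowest frequency is 2.9 at codon 1.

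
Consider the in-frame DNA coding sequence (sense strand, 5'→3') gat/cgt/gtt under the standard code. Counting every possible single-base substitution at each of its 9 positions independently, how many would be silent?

7

Codon 1 (GAT, Asp): 1 synonymous substitution.
Codon 2 (CGT, Arg): 3 synonymous substitutions.
Codon 3 (GTT, Val): 3 synonymous substitutions.
Total: 1 + 3 + 3 = 7.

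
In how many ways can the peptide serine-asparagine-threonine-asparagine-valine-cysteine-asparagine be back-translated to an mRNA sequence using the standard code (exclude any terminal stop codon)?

Ser: 6 codons.
Asn: 2 codons.
Thr: 4 codons.
Asn: 2 codons.
Val: 4 codons.
Cys: 2 codons.
Asn: 2 codons.
6 × 2 × 4 × 2 × 4 × 2 × 2 = 1536.

1536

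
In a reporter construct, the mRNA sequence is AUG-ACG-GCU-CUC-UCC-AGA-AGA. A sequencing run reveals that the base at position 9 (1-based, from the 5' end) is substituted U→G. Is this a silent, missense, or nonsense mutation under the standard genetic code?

Position 9 falls in codon 3: GCU → Ala.
After the substitution the codon is GCG → Ala.
Both encode Ala, so the change is synonymous.

silent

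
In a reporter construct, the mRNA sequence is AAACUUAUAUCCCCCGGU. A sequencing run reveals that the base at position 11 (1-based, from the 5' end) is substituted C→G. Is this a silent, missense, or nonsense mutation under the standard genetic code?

missense

Position 11 falls in codon 4: UCC → Ser.
After the substitution the codon is UGC → Cys.
Ser ≠ Cys, so this is a missense mutation.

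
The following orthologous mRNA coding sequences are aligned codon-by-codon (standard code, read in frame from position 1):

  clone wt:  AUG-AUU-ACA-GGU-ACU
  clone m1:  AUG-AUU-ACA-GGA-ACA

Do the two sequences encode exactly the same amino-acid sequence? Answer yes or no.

Codon 1: AUG Met / AUG Met — identical.
Codon 2: AUU Ile / AUU Ile — identical.
Codon 3: ACA Thr / ACA Thr — identical.
Codon 4: GGU Gly / GGA Gly — synonymous.
Codon 5: ACU Thr / ACA Thr — synonymous.
Nonsynonymous differences: 0 → same protein.

yes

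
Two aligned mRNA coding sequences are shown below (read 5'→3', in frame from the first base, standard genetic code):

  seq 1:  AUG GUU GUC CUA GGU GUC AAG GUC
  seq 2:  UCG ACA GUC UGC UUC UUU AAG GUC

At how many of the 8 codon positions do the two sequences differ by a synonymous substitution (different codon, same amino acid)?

0

Codon 1: AUG Met / UCG Ser — nonsynonymous.
Codon 2: GUU Val / ACA Thr — nonsynonymous.
Codon 3: GUC Val / GUC Val — identical.
Codon 4: CUA Leu / UGC Cys — nonsynonymous.
Codon 5: GGU Gly / UUC Phe — nonsynonymous.
Codon 6: GUC Val / UUU Phe — nonsynonymous.
Codon 7: AAG Lys / AAG Lys — identical.
Codon 8: GUC Val / GUC Val — identical.
Synonymous differences: 0.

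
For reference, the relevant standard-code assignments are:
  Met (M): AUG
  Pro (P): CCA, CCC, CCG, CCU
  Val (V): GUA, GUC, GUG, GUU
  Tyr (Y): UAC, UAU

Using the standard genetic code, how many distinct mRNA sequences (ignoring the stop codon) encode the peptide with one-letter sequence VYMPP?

Val: 4 codons.
Tyr: 2 codons.
Met: 1 codon.
Pro: 4 codons.
Pro: 4 codons.
4 × 2 × 1 × 4 × 4 = 128.

128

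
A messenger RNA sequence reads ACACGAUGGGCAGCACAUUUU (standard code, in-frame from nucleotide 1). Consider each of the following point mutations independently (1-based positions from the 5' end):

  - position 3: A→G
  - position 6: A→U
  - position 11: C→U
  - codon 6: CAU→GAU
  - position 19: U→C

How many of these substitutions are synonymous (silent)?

Codon 1: ACA (Thr) → ACG (Thr) — synonymous.
Codon 2: CGA (Arg) → CGU (Arg) — synonymous.
Codon 4: GCA (Ala) → GUA (Val) — missense.
Codon 6: CAU (His) → GAU (Asp) — missense.
Codon 7: UUU (Phe) → CUU (Leu) — missense.
Synonymous: 2 of 5.

2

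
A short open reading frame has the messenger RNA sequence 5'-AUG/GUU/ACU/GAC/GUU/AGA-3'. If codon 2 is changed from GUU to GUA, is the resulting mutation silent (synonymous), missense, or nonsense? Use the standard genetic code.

silent

Position 6 falls in codon 2: GUU → Val.
After the substitution the codon is GUA → Val.
Both encode Val, so the change is synonymous.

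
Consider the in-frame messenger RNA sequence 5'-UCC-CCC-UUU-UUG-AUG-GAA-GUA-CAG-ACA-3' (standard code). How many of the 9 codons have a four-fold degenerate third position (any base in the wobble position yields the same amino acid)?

4

Codon 1 UCC (Ser): third position 4-fold.
Codon 2 CCC (Pro): third position 4-fold.
Codon 3 UUU (Phe): third position 2-fold.
Codon 4 UUG (Leu): third position 2-fold.
Codon 5 AUG (Met): third position 1-fold.
Codon 6 GAA (Glu): third position 2-fold.
Codon 7 GUA (Val): third position 4-fold.
Codon 8 CAG (Gln): third position 2-fold.
Codon 9 ACA (Thr): third position 4-fold.
Four-fold degenerate third positions: 4.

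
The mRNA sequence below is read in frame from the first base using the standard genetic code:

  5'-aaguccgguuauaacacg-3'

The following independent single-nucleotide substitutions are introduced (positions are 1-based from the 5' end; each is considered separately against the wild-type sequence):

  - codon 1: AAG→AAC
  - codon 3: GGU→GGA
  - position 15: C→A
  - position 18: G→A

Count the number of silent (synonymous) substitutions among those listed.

Codon 1: AAG (Lys) → AAC (Asn) — missense.
Codon 3: GGU (Gly) → GGA (Gly) — synonymous.
Codon 5: AAC (Asn) → AAA (Lys) — missense.
Codon 6: ACG (Thr) → ACA (Thr) — synonymous.
Synonymous: 2 of 4.

2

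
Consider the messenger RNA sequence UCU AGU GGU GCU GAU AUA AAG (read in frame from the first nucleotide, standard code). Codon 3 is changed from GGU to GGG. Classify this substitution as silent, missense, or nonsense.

silent

Position 9 falls in codon 3: GGU → Gly.
After the substitution the codon is GGG → Gly.
Both encode Gly, so the change is synonymous.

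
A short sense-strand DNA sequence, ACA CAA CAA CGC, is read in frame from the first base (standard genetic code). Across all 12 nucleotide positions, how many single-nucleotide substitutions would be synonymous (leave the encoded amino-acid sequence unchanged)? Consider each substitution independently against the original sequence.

8

Codon 1 (ACA, Thr): 3 synonymous substitutions.
Codon 2 (CAA, Gln): 1 synonymous substitution.
Codon 3 (CAA, Gln): 1 synonymous substitution.
Codon 4 (CGC, Arg): 3 synonymous substitutions.
Total: 3 + 1 + 1 + 3 = 8.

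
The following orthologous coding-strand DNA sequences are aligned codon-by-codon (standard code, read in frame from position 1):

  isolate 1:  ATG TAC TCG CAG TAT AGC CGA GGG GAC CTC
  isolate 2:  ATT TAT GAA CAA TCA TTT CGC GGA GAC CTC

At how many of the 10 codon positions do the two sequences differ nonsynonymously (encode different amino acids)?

Codon 1: ATG Met / ATT Ile — nonsynonymous.
Codon 2: TAC Tyr / TAT Tyr — synonymous.
Codon 3: TCG Ser / GAA Glu — nonsynonymous.
Codon 4: CAG Gln / CAA Gln — synonymous.
Codon 5: TAT Tyr / TCA Ser — nonsynonymous.
Codon 6: AGC Ser / TTT Phe — nonsynonymous.
Codon 7: CGA Arg / CGC Arg — synonymous.
Codon 8: GGG Gly / GGA Gly — synonymous.
Codon 9: GAC Asp / GAC Asp — identical.
Codon 10: CTC Leu / CTC Leu — identical.
Nonsynonymous differences: 4.

4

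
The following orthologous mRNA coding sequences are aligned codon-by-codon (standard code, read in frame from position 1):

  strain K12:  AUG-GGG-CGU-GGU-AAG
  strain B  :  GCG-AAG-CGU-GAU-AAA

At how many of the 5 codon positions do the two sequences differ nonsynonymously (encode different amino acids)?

Codon 1: AUG Met / GCG Ala — nonsynonymous.
Codon 2: GGG Gly / AAG Lys — nonsynonymous.
Codon 3: CGU Arg / CGU Arg — identical.
Codon 4: GGU Gly / GAU Asp — nonsynonymous.
Codon 5: AAG Lys / AAA Lys — synonymous.
Nonsynonymous differences: 3.

3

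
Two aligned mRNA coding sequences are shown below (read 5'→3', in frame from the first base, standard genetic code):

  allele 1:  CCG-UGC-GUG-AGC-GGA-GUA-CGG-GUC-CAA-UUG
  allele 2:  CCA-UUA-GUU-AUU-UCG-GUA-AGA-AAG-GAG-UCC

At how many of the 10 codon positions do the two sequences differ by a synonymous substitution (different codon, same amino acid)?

3

Codon 1: CCG Pro / CCA Pro — synonymous.
Codon 2: UGC Cys / UUA Leu — nonsynonymous.
Codon 3: GUG Val / GUU Val — synonymous.
Codon 4: AGC Ser / AUU Ile — nonsynonymous.
Codon 5: GGA Gly / UCG Ser — nonsynonymous.
Codon 6: GUA Val / GUA Val — identical.
Codon 7: CGG Arg / AGA Arg — synonymous.
Codon 8: GUC Val / AAG Lys — nonsynonymous.
Codon 9: CAA Gln / GAG Glu — nonsynonymous.
Codon 10: UUG Leu / UCC Ser — nonsynonymous.
Synonymous differences: 3.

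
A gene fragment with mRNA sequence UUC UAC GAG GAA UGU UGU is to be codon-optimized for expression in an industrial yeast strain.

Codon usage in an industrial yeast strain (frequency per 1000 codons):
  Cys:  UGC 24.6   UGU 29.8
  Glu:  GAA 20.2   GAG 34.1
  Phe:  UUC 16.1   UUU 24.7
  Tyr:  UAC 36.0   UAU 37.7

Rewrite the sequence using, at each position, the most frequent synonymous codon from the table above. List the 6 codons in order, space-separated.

UUU UAU GAG GAG UGU UGU

Codon 1 (Phe): best is UUU at 24.7.
Codon 2 (Tyr): best is UAU at 37.7.
Codon 3 (Glu): best is GAG at 34.1.
Codon 4 (Glu): best is GAG at 34.1.
Codon 5 (Cys): best is UGU at 29.8.
Codon 6 (Cys): best is UGU at 29.8.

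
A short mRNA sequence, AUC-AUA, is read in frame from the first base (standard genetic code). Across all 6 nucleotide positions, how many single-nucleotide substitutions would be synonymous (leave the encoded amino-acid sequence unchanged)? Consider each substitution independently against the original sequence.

Codon 1 (AUC, Ile): 2 synonymous substitutions.
Codon 2 (AUA, Ile): 2 synonymous substitutions.
Total: 2 + 2 = 4.

4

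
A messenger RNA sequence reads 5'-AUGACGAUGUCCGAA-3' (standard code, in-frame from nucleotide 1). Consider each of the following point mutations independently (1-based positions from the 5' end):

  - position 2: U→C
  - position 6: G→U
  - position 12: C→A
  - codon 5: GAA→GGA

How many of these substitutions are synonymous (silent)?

2

Codon 1: AUG (Met) → ACG (Thr) — missense.
Codon 2: ACG (Thr) → ACU (Thr) — synonymous.
Codon 4: UCC (Ser) → UCA (Ser) — synonymous.
Codon 5: GAA (Glu) → GGA (Gly) — missense.
Synonymous: 2 of 4.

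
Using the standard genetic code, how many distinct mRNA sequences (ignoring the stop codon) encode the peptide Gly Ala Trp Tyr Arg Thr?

Gly: 4 codons.
Ala: 4 codons.
Trp: 1 codon.
Tyr: 2 codons.
Arg: 6 codons.
Thr: 4 codons.
4 × 4 × 1 × 2 × 6 × 4 = 768.

768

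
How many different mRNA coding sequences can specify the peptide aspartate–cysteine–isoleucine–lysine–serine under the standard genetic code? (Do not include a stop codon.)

Asp: 2 codons.
Cys: 2 codons.
Ile: 3 codons.
Lys: 2 codons.
Ser: 6 codons.
2 × 2 × 3 × 2 × 6 = 144.

144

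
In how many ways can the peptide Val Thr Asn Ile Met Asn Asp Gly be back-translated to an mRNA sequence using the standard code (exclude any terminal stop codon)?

1536

Val: 4 codons.
Thr: 4 codons.
Asn: 2 codons.
Ile: 3 codons.
Met: 1 codon.
Asn: 2 codons.
Asp: 2 codons.
Gly: 4 codons.
4 × 4 × 2 × 3 × 1 × 2 × 2 × 4 = 1536.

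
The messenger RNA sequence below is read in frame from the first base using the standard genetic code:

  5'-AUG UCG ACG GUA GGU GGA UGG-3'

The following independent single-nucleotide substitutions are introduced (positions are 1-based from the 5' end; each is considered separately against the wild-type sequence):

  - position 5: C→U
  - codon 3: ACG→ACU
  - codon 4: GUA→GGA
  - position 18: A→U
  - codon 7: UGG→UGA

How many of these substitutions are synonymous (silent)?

Codon 2: UCG (Ser) → UUG (Leu) — missense.
Codon 3: ACG (Thr) → ACU (Thr) — synonymous.
Codon 4: GUA (Val) → GGA (Gly) — missense.
Codon 6: GGA (Gly) → GGU (Gly) — synonymous.
Codon 7: UGG (Trp) → UGA (Stop) — nonsense.
Synonymous: 2 of 5.

2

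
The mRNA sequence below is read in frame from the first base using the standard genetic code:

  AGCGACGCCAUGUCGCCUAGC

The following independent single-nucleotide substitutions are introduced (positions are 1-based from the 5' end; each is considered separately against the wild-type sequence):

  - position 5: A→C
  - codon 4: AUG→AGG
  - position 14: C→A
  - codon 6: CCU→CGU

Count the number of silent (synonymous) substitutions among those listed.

Codon 2: GAC (Asp) → GCC (Ala) — missense.
Codon 4: AUG (Met) → AGG (Arg) — missense.
Codon 5: UCG (Ser) → UAG (Stop) — nonsense.
Codon 6: CCU (Pro) → CGU (Arg) — missense.
Synonymous: 0 of 4.

0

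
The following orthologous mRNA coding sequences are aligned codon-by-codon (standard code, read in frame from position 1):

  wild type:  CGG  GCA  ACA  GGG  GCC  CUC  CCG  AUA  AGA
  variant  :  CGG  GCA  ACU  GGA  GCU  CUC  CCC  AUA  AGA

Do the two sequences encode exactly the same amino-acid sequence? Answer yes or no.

yes

Codon 1: CGG Arg / CGG Arg — identical.
Codon 2: GCA Ala / GCA Ala — identical.
Codon 3: ACA Thr / ACU Thr — synonymous.
Codon 4: GGG Gly / GGA Gly — synonymous.
Codon 5: GCC Ala / GCU Ala — synonymous.
Codon 6: CUC Leu / CUC Leu — identical.
Codon 7: CCG Pro / CCC Pro — synonymous.
Codon 8: AUA Ile / AUA Ile — identical.
Codon 9: AGA Arg / AGA Arg — identical.
Nonsynonymous differences: 0 → same protein.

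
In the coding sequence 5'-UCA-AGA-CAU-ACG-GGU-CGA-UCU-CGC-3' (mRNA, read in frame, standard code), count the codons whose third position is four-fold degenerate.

6

Codon 1 UCA (Ser): third position 4-fold.
Codon 2 AGA (Arg): third position 2-fold.
Codon 3 CAU (His): third position 2-fold.
Codon 4 ACG (Thr): third position 4-fold.
Codon 5 GGU (Gly): third position 4-fold.
Codon 6 CGA (Arg): third position 4-fold.
Codon 7 UCU (Ser): third position 4-fold.
Codon 8 CGC (Arg): third position 4-fold.
Four-fold degenerate third positions: 6.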